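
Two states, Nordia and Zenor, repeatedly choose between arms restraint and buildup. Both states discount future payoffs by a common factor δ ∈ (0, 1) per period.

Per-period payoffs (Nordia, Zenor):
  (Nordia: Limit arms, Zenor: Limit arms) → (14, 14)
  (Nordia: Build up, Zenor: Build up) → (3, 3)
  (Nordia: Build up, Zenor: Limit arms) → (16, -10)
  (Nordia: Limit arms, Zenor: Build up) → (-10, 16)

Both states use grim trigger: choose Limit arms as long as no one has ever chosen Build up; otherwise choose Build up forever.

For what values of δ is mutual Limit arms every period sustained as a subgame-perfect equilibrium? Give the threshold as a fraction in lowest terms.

2/13

Cooperation forever yields 14 each period: 14/(1−δ).
Deviating yields 16 once, then 3 forever: 16 + 3δ/(1−δ).
No profitable deviation requires 14/(1−δ) ≥ 16 + 3δ/(1−δ).
Multiplying by (1−δ): 14 ≥ 16(1−δ) + 3δ = 16 − 13δ.
So 13δ ≥ 2, i.e. δ ≥ 2/13.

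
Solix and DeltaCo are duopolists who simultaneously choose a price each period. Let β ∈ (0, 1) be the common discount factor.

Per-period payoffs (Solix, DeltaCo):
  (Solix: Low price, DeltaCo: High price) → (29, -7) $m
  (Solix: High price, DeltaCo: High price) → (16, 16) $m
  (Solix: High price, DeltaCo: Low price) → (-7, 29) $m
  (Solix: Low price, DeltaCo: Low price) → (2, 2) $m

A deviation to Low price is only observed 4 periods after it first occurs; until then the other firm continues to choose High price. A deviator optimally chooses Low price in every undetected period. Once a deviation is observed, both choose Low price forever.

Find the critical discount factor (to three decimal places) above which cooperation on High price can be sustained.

0.833

A deviator earns 29 for 4 periods, then 2 forever; cooperating earns 16 forever. Multiplying the IC by (1−β):
16 ≥ 29(1−β^4) + 2β^4, so 27·β^4 ≥ 13 and β^4 ≥ 13/27.
β ≥ (13/27)^(1/4) ≈ 0.833.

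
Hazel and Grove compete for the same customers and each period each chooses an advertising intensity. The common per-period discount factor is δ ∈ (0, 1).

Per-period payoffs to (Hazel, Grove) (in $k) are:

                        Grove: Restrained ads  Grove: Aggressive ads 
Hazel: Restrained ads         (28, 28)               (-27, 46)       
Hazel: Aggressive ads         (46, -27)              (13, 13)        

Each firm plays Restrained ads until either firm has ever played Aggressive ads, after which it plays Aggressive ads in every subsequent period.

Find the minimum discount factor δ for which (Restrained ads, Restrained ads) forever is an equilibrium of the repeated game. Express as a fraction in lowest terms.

28/(1−δ) ≥ 46 + 13δ/(1−δ)
28 ≥ 46 − 33δ
δ ≥ 18/33 = 6/11.

6/11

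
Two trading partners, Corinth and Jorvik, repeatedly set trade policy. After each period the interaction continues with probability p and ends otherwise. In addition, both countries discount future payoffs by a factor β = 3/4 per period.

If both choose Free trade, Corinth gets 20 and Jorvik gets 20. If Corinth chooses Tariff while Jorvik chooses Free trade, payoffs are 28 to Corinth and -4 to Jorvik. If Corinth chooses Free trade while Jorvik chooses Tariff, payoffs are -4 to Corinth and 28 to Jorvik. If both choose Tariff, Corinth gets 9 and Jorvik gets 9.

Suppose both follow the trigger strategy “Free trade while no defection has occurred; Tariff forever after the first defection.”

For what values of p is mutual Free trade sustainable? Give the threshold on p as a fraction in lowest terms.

With continuation probability p and discount β, the effective per-period discount factor is βp.
Grim-trigger IC: βp ≥ (28−20)/(28−9) = 8/19.
So p ≥ (8/19)/(3/4) = 32/57.

32/57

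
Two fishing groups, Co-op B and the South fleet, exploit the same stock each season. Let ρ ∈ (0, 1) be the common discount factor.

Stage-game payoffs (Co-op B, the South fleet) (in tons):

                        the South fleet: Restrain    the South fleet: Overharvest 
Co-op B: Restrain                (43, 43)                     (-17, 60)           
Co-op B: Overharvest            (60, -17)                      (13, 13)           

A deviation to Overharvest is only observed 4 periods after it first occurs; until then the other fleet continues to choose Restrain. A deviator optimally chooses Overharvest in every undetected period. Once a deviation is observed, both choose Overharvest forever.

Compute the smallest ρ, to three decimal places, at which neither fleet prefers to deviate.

The best deviation is to choose Overharvest for all 4 undetected periods, earning 60 each, then 13 forever once detected.
Deviation value: 60(1−ρ^4)/(1−ρ) + 13ρ^4/(1−ρ); cooperation value: 43/(1−ρ).
IC: 43 ≥ 60(1−ρ^4) + 13ρ^4 = 60 − 47ρ^4.
So ρ^4 ≥ 17/47, giving ρ ≥ (17/47)^(1/4) ≈ 0.776.

0.776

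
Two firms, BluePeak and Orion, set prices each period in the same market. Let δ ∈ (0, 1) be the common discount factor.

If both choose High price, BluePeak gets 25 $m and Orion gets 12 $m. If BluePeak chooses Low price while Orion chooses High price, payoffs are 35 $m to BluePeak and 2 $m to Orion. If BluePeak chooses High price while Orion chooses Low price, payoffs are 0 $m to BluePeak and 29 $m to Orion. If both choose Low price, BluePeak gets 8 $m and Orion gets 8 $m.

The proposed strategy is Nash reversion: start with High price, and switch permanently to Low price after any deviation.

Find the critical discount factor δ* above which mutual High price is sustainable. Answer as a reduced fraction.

17/21

BluePeak's threshold: (35−25)/(35−8) = 10/27.
Orion's threshold: (29−12)/(29−8) = 17/21.
10/27 < 17/21, so Orion binds and δ* = 17/21.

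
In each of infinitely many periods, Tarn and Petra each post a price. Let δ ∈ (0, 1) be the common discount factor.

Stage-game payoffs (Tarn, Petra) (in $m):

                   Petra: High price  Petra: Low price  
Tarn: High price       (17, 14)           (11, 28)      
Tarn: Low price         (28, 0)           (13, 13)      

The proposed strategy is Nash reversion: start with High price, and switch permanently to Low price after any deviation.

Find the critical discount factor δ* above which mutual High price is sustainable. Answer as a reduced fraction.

Tarn's threshold: (28−17)/(28−13) = 11/15.
Petra's threshold: (28−14)/(28−13) = 14/15.
11/15 < 14/15, so Petra binds and δ* = 14/15.

14/15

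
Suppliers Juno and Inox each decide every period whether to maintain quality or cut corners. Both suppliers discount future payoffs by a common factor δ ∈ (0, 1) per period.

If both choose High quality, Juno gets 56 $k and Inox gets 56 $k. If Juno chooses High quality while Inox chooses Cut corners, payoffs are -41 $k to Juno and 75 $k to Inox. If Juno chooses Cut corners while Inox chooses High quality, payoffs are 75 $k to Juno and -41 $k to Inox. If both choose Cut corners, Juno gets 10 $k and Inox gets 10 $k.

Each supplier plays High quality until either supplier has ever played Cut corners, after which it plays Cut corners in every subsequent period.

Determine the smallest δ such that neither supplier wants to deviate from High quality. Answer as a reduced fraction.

Under grim trigger the critical discount factor is (T−C)/(T−P) with T = 75, C = 56, P = 10.
δ* = (75−56)/(75−10) = 19/65.

19/65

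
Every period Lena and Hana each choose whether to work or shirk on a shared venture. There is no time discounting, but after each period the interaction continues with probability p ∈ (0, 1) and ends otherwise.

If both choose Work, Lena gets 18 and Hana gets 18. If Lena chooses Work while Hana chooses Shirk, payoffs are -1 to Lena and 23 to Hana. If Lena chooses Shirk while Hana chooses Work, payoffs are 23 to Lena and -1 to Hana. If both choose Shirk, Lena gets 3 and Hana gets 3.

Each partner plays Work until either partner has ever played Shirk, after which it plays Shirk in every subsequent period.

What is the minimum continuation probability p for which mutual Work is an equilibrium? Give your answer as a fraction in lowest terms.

Expected cooperation value is 18 + p·18 + p²·18 + … = 18/(1−p); deviation gives 23 + p·3/(1−p).
18 ≥ 23(1−p) + 3p ⇒ 20p ≥ 5 ⇒ p ≥ 5/20 = 1/4.

1/4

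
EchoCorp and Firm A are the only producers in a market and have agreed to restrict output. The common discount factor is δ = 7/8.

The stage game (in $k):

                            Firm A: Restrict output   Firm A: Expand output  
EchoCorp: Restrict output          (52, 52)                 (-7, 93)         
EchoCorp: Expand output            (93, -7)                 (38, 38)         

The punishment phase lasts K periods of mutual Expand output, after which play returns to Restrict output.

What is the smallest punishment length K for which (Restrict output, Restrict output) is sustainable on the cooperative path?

5

Need Σ_{k=1}^{K} δ^k ≥ (93−52)/(52−38) = 2.9286 at δ = 7/8.
At K = 4 the sum is 2.8967 < 2.9286; at K = 5 it is 3.4096 ≥ 2.9286.
So the minimum punishment length is K = 5.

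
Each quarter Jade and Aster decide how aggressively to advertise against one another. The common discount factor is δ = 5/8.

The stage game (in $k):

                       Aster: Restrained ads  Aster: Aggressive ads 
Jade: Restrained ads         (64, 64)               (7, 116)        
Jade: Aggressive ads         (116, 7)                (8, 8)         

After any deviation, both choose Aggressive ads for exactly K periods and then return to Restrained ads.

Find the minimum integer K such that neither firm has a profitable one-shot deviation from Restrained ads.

2

No profitable deviation requires (64−8)(δ+…+δ^K) ≥ 116−64, i.e. δ+…+δ^K ≥ 13/14 ≈ 0.9286.
With δ = 5/8, the partial sums are K=1: 0.6250, K=2: 1.0156.
K = 2 is the first length at which the sum reaches 0.9286.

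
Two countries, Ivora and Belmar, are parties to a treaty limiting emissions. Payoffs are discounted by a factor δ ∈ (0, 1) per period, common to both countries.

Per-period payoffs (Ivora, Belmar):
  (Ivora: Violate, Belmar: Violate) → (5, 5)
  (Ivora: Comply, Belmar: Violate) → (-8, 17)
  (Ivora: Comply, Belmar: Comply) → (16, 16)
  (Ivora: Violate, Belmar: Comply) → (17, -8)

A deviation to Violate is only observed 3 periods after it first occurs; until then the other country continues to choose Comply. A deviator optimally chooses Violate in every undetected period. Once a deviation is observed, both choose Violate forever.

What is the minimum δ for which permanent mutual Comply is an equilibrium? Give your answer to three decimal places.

The best deviation is to choose Violate for all 3 undetected periods, earning 17 each, then 5 forever once detected.
Deviation value: 17(1−δ^3)/(1−δ) + 5δ^3/(1−δ); cooperation value: 16/(1−δ).
IC: 16 ≥ 17(1−δ^3) + 5δ^3 = 17 − 12δ^3.
So δ^3 ≥ 1/12, giving δ ≥ (1/12)^(1/3) ≈ 0.437.

0.437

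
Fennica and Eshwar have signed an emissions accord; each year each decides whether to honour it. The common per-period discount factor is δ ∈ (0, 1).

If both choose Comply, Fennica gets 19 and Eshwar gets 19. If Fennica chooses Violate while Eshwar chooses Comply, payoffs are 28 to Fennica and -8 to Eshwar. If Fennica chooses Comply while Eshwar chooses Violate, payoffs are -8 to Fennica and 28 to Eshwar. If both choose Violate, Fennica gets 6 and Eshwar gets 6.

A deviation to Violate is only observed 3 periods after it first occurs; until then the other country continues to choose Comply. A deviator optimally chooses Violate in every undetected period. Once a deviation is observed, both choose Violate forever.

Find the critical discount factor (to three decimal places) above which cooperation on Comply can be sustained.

0.742

A deviator earns 28 for 3 periods, then 6 forever; cooperating earns 19 forever. Multiplying the IC by (1−δ):
19 ≥ 28(1−δ^3) + 6δ^3, so 22·δ^3 ≥ 9 and δ^3 ≥ 9/22.
δ ≥ (9/22)^(1/3) ≈ 0.742.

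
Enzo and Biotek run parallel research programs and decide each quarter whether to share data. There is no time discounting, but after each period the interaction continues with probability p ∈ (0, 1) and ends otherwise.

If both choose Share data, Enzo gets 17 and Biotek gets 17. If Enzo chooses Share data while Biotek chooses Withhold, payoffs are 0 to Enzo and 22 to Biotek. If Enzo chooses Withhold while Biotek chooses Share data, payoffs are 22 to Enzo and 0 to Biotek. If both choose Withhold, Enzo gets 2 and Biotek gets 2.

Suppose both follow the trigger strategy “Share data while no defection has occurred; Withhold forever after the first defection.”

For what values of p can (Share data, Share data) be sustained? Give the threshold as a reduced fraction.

With no time discounting, the continuation probability p plays the role of the discount factor.
Grim-trigger IC: 17/(1−p) ≥ 22 + 2p/(1−p) ⇒ p ≥ (22−17)/(22−2) = 1/4.

1/4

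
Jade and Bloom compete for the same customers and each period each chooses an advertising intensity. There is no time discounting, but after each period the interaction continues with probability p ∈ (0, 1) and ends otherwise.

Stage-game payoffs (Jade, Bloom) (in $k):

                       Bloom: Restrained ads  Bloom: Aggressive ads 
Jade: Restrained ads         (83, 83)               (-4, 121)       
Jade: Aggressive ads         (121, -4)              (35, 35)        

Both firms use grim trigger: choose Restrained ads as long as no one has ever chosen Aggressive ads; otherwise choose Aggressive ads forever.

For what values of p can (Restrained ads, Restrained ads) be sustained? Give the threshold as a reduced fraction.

With no time discounting, the continuation probability p plays the role of the discount factor.
Grim-trigger IC: 83/(1−p) ≥ 121 + 35p/(1−p) ⇒ p ≥ (121−83)/(121−35) = 19/43.

19/43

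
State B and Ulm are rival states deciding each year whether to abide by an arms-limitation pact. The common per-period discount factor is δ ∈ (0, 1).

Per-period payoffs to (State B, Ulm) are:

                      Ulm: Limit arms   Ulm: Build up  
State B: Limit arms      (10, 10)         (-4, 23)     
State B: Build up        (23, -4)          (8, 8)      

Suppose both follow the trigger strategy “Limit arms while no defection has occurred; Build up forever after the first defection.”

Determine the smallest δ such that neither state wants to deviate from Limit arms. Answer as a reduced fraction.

13/15

Cooperation forever yields 10 each period: 10/(1−δ).
Deviating yields 23 once, then 8 forever: 23 + 8δ/(1−δ).
No profitable deviation requires 10/(1−δ) ≥ 23 + 8δ/(1−δ).
Multiplying by (1−δ): 10 ≥ 23(1−δ) + 8δ = 23 − 15δ.
So 15δ ≥ 13, i.e. δ ≥ 13/15.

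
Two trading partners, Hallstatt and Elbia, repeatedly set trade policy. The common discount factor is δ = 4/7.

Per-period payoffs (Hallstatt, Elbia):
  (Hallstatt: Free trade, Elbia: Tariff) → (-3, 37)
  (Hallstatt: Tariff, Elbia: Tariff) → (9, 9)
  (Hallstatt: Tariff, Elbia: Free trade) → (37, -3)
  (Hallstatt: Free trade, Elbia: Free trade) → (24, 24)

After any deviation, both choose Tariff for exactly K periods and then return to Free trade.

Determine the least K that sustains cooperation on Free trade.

2

No profitable deviation requires (24−9)(δ+…+δ^K) ≥ 37−24, i.e. δ+…+δ^K ≥ 13/15 ≈ 0.8667.
With δ = 4/7, the partial sums are K=1: 0.5714, K=2: 0.8980.
K = 2 is the first length at which the sum reaches 0.8667.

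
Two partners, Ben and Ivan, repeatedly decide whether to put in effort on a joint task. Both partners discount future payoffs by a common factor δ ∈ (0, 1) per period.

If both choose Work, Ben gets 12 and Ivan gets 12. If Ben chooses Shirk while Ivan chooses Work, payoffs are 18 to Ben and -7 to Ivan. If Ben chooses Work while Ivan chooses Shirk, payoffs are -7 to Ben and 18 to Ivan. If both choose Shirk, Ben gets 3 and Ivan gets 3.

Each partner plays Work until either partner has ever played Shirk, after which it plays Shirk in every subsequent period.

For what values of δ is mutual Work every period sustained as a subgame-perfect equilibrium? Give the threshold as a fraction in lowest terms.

Under grim trigger the critical discount factor is (T−C)/(T−P) with T = 18, C = 12, P = 3.
δ* = (18−12)/(18−3) = 6/15 = 2/5.

2/5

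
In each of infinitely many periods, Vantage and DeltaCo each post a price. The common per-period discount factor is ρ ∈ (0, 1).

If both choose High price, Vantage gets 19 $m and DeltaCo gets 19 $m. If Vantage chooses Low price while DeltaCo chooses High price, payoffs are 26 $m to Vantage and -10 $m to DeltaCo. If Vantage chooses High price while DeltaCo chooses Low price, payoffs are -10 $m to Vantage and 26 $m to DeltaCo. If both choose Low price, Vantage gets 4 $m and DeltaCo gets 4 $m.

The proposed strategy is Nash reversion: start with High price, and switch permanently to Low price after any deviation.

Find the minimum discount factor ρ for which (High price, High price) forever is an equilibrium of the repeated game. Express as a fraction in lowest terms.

7/22

Cooperation forever yields 19 each period: 19/(1−ρ).
Deviating yields 26 once, then 4 forever: 26 + 4ρ/(1−ρ).
No profitable deviation requires 19/(1−ρ) ≥ 26 + 4ρ/(1−ρ).
Multiplying by (1−ρ): 19 ≥ 26(1−ρ) + 4ρ = 26 − 22ρ.
So 22ρ ≥ 7, i.e. ρ ≥ 7/22.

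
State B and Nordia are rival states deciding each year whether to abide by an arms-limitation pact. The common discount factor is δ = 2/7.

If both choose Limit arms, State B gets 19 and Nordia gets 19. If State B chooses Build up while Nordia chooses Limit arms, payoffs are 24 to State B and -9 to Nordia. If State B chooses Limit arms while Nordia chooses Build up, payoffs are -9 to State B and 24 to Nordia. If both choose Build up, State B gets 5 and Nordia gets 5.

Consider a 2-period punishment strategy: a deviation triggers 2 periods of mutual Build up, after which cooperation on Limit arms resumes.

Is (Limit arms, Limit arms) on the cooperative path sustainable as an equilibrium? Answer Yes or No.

Yes

A one-shot deviation gives 24 now, then 5 for 2 periods, then back to 19.
Gain from deviating: (24−19) today; loss: (19−5) in each of the next 2 periods.
No-deviation condition: (19−5)(δ+…+δ^2) ≥ 24−19, i.e. δ+…+δ^2 ≥ 5/14.
At δ = 2/7: δ+…+δ^2 = 0.3673 ≥ 0.3571.
So cooperation is sustainable.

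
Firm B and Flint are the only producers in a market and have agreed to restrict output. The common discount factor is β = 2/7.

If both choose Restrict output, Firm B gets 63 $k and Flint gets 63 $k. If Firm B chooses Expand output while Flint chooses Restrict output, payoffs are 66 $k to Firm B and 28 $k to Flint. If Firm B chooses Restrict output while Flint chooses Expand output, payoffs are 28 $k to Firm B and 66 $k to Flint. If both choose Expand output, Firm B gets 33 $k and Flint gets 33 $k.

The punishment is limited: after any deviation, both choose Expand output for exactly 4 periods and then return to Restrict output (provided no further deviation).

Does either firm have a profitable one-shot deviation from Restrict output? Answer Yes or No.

IC: β+…+β^4 ≥ (66−63)/(63−33) = 1/10.
At β = 2/7: partial sum = 0.3973 ≥ 0.1000. Cooperation sustainable.

No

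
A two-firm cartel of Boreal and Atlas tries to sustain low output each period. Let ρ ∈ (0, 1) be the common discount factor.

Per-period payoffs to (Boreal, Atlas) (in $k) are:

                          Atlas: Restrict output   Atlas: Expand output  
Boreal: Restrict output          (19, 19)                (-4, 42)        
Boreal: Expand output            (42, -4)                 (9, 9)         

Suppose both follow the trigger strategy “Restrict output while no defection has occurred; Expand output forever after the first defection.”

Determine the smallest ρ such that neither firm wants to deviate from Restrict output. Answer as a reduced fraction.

23/33

19/(1−ρ) ≥ 42 + 9ρ/(1−ρ)
19 ≥ 42 − 33ρ
ρ ≥ 23/33.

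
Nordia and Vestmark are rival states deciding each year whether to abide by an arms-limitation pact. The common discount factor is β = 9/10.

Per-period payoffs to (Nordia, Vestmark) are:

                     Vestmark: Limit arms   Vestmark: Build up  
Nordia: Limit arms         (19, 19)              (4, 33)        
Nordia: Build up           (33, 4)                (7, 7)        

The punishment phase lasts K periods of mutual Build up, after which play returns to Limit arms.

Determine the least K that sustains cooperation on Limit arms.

IC: β(1−β^K)/(1−β) ≥ (33−19)/(19−7) = 7/6.
With β = 9/10: need 1 − β^K ≥ 7/6·(1−9/10)/(9/10), i.e. β^K ≤ 0.8704.
Since (9/10)^1 = 0.9000 and (9/10)^2 = 0.8100, the smallest such K is 2.

2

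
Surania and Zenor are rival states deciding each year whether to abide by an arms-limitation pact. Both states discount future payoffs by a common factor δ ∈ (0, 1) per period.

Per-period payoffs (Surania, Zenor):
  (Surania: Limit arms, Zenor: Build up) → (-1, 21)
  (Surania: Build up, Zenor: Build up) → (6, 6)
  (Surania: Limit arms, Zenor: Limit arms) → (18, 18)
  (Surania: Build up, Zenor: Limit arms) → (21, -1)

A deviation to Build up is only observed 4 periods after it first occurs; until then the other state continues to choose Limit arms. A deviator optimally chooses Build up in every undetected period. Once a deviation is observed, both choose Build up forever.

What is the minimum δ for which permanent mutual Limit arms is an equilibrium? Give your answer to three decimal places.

A deviator earns 21 for 4 periods, then 6 forever; cooperating earns 18 forever. Multiplying the IC by (1−δ):
18 ≥ 21(1−δ^4) + 6δ^4, so 15·δ^4 ≥ 3 and δ^4 ≥ 1/5.
δ ≥ (1/5)^(1/4) ≈ 0.669.

0.669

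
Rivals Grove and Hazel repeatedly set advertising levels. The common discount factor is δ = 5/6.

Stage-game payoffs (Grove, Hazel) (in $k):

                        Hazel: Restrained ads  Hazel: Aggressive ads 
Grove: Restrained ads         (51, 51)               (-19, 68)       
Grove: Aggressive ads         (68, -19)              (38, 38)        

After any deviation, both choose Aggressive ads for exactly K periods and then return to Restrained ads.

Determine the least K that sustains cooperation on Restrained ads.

2

No profitable deviation requires (51−38)(δ+…+δ^K) ≥ 68−51, i.e. δ+…+δ^K ≥ 17/13 ≈ 1.3077.
With δ = 5/6, the partial sums are K=1: 0.8333, K=2: 1.5278.
K = 2 is the first length at which the sum reaches 1.3077.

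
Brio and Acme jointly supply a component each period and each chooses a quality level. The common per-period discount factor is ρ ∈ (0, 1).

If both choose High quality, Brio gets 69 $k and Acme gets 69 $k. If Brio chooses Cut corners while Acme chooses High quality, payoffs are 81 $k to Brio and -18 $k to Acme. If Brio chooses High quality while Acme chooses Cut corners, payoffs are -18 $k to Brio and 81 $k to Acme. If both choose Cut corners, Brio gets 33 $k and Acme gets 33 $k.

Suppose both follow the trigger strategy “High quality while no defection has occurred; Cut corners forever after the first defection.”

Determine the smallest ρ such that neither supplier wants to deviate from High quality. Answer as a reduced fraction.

Cooperation forever yields 69 each period: 69/(1−ρ).
Deviating yields 81 once, then 33 forever: 81 + 33ρ/(1−ρ).
No profitable deviation requires 69/(1−ρ) ≥ 81 + 33ρ/(1−ρ).
Multiplying by (1−ρ): 69 ≥ 81(1−ρ) + 33ρ = 81 − 48ρ.
So 48ρ ≥ 12, i.e. ρ ≥ 12/48 = 1/4.

1/4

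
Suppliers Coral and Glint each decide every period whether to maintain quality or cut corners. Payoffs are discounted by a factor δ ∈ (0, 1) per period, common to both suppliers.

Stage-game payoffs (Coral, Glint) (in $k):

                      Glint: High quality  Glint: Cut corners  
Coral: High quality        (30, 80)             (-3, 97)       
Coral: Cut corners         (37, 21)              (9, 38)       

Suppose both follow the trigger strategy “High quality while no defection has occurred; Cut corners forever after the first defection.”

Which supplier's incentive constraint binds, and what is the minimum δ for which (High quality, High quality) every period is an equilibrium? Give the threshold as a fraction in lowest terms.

Coral's threshold: (37−30)/(37−9) = 1/4.
Glint's threshold: (97−80)/(97−38) = 17/59.
1/4 < 17/59, so Glint binds and δ* = 17/59.

Glint; δ ≥ 17/59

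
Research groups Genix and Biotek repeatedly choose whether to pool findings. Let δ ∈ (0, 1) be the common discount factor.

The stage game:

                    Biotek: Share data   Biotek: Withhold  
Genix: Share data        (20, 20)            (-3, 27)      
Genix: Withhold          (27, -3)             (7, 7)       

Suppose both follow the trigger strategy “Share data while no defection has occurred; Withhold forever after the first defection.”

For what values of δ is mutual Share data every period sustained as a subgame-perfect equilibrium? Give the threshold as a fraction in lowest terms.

7/20

20/(1−δ) ≥ 27 + 7δ/(1−δ)
20 ≥ 27 − 20δ
δ ≥ 7/20.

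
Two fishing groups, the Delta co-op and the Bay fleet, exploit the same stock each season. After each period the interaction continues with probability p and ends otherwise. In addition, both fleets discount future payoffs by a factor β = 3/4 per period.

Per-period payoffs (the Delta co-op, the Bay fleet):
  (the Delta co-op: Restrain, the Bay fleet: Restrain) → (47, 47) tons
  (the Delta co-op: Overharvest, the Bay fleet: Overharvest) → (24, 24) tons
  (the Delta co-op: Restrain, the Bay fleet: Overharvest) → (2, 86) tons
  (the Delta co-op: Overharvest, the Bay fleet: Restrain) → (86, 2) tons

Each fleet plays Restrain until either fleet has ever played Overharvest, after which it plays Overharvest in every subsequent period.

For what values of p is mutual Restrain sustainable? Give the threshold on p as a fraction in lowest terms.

26/31

Expected continuation weight on next period's payoff is β·p = 3/4·p, which plays the role of the discount factor.
Cooperation requires 3/4·p ≥ (86−47)/(86−24) = 39/62, hence p ≥ 26/31.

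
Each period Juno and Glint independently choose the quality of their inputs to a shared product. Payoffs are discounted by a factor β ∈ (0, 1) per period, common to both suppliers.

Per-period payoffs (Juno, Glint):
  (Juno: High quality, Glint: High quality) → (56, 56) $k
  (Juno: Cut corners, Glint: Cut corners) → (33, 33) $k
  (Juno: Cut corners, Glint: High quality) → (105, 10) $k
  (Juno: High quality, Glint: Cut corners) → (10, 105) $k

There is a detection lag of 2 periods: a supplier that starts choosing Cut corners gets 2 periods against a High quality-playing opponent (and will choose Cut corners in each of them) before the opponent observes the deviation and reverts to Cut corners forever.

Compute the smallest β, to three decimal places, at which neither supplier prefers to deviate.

0.825

A deviator earns 105 for 2 periods, then 33 forever; cooperating earns 56 forever. Multiplying the IC by (1−β):
56 ≥ 105(1−β^2) + 33β^2, so 72·β^2 ≥ 49 and β^2 ≥ 49/72.
β ≥ (49/72)^(1/2) ≈ 0.825.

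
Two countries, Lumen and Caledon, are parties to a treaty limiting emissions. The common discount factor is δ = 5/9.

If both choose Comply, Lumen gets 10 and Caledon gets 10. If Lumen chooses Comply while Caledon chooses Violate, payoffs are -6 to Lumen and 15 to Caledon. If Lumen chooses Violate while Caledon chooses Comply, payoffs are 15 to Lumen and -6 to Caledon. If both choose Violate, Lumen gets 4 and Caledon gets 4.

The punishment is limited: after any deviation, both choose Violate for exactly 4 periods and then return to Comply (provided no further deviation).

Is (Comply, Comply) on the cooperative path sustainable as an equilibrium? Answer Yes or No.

Comparing payoff streams over the 5 periods until play realigns: cooperate → 10(1+δ+…+δ^4); deviate → 15 + 4(δ+…+δ^4).
Cooperation is sustained iff (10−4)(δ+…+δ^4) ≥ 15−10.
δ+…+δ^4 = 5/9·(1−(5/9)^4)/(1−5/9) = 1.1309, and (15−10)/(10−4) = 0.8333.
1.1309 ≥ 0.8333, so cooperation is sustainable.

Yes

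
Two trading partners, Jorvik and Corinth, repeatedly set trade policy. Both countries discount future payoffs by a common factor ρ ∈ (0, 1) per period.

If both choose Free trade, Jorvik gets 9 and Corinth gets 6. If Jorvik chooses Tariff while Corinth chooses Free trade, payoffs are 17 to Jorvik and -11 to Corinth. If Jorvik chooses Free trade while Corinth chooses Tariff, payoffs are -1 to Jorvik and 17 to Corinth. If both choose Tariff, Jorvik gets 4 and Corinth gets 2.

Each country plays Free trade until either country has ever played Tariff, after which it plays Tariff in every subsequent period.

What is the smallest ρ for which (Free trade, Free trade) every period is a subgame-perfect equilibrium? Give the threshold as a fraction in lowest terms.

Jorvik's threshold: (17−9)/(17−4) = 8/13.
Corinth's threshold: (17−6)/(17−2) = 11/15.
8/13 < 11/15, so Corinth binds and ρ* = 11/15.

11/15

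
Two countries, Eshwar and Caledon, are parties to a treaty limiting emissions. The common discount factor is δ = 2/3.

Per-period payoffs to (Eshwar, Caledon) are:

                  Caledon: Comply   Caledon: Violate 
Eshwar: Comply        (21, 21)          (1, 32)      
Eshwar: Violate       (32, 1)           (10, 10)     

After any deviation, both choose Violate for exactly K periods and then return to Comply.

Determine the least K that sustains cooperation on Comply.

IC: δ(1−δ^K)/(1−δ) ≥ (32−21)/(21−10) = 1.
With δ = 2/3: need 1 − δ^K ≥ 1·(1−2/3)/(2/3), i.e. δ^K ≤ 0.5000.
Since (2/3)^1 = 0.6667 and (2/3)^2 = 0.4444, the smallest such K is 2.

2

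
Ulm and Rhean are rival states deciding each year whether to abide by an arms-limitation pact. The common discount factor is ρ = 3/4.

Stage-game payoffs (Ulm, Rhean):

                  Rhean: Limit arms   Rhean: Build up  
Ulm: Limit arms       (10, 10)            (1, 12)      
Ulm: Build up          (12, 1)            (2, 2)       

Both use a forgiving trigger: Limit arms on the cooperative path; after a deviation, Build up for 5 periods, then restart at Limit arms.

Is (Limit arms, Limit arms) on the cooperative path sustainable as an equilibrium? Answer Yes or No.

Yes

IC: ρ+…+ρ^5 ≥ (12−10)/(10−2) = 1/4.
At ρ = 3/4: partial sum = 2.2881 ≥ 0.2500. Cooperation sustainable.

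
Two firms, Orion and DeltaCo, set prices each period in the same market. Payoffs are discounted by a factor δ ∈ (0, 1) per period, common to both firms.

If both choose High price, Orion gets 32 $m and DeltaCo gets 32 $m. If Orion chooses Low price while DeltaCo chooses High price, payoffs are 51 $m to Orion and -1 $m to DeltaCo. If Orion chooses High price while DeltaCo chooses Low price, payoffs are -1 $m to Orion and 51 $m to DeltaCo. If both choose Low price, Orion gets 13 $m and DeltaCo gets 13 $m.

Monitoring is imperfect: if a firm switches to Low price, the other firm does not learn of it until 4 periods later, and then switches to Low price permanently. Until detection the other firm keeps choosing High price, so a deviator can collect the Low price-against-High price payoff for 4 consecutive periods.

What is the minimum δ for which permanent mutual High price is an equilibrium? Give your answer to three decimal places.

0.841

The best deviation is to choose Low price for all 4 undetected periods, earning 51 each, then 13 forever once detected.
Deviation value: 51(1−δ^4)/(1−δ) + 13δ^4/(1−δ); cooperation value: 32/(1−δ).
IC: 32 ≥ 51(1−δ^4) + 13δ^4 = 51 − 38δ^4.
So δ^4 ≥ 19/38 = 1/2, giving δ ≥ (1/2)^(1/4) ≈ 0.841.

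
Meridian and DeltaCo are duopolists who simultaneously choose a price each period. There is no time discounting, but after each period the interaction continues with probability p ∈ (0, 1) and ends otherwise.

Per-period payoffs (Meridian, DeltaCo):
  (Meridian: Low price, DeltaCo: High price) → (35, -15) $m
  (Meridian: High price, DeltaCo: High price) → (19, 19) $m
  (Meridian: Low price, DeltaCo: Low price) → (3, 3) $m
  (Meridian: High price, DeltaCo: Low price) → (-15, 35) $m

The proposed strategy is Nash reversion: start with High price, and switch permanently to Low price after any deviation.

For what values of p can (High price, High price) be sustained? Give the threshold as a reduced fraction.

1/2

Expected cooperation value is 19 + p·19 + p²·19 + … = 19/(1−p); deviation gives 35 + p·3/(1−p).
19 ≥ 35(1−p) + 3p ⇒ 32p ≥ 16 ⇒ p ≥ 16/32 = 1/2.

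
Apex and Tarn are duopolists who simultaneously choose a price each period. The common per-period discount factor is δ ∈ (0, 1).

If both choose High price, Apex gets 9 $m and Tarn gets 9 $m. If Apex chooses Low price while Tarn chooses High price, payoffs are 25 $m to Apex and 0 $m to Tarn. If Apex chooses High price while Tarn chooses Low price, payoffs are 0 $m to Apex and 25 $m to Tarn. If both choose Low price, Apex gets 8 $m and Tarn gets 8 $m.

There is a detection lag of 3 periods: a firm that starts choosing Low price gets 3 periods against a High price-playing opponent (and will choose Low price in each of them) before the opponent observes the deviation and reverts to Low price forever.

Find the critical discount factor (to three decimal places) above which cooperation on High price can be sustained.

Deviating for the 3 undetected periods gains 25−9 = 16 per period over cooperation, then loses 9−8 = 1 per period forever once punishment starts.
Gain: 16(1 + δ + … + δ^2); loss: 1·δ^3/(1−δ).
No profitable deviation ⇔ 16(1−δ^3) ≤ 1·δ^3, i.e. δ^3 ≥ 16/(16+1) = 16/17.
Hence δ ≥ (16/17)^(1/3) ≈ 0.980.

0.980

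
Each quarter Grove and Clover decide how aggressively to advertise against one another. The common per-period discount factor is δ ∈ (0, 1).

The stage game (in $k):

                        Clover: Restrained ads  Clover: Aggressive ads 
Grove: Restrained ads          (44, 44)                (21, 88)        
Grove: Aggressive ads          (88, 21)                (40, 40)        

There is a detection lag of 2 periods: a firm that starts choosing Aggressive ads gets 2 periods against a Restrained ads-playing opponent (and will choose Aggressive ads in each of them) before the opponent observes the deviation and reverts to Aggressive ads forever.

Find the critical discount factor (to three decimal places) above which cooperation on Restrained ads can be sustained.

0.957

Deviating for the 2 undetected periods gains 88−44 = 44 per period over cooperation, then loses 44−40 = 4 per period forever once punishment starts.
Gain: 44(1 + δ + … + δ^1); loss: 4·δ^2/(1−δ).
No profitable deviation ⇔ 44(1−δ^2) ≤ 4·δ^2, i.e. δ^2 ≥ 44/(44+4) = 11/12.
Hence δ ≥ (11/12)^(1/2) ≈ 0.957.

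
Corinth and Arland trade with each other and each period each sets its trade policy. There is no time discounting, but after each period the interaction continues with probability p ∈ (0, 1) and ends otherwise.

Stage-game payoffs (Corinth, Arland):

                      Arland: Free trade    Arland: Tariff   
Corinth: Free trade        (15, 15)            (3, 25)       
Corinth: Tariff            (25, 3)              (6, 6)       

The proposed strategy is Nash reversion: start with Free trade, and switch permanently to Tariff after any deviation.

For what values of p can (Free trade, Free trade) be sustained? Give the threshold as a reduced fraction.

10/19

Expected cooperation value is 15 + p·15 + p²·15 + … = 15/(1−p); deviation gives 25 + p·6/(1−p).
15 ≥ 25(1−p) + 6p ⇒ 19p ≥ 10 ⇒ p ≥ 10/19.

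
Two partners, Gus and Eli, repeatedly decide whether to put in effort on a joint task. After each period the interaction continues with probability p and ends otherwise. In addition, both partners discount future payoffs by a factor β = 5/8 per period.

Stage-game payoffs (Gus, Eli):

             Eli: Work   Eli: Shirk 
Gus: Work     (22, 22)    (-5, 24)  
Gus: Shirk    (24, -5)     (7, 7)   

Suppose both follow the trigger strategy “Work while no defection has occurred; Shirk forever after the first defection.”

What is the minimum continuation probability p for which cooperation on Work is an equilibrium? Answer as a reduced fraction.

16/85

With continuation probability p and discount β, the effective per-period discount factor is βp.
Grim-trigger IC: βp ≥ (24−22)/(24−7) = 2/17.
So p ≥ (2/17)/(5/8) = 16/85.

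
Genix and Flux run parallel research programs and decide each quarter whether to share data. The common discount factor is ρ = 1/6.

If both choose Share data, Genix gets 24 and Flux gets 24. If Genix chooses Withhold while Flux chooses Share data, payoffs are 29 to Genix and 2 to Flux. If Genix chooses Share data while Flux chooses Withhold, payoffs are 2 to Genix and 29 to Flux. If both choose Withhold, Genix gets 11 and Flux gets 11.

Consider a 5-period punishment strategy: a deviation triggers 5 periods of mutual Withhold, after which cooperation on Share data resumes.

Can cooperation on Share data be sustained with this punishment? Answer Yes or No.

Comparing payoff streams over the 6 periods until play realigns: cooperate → 24(1+ρ+…+ρ^5); deviate → 29 + 11(ρ+…+ρ^5).
Cooperation is sustained iff (24−11)(ρ+…+ρ^5) ≥ 29−24.
ρ+…+ρ^5 = 1/6·(1−(1/6)^5)/(1−1/6) = 0.2000, and (29−24)/(24−11) = 0.3846.
0.2000 < 0.3846, so cooperation is not sustainable.

No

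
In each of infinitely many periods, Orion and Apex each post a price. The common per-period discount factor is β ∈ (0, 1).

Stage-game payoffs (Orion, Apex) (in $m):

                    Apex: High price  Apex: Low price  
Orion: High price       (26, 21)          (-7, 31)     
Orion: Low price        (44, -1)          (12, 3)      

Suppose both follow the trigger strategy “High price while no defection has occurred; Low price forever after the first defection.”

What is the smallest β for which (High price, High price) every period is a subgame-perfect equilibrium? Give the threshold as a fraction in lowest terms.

Orion's threshold: (44−26)/(44−12) = 9/16.
Apex's threshold: (31−21)/(31−3) = 5/14.
9/16 > 5/14, so Orion binds and β* = 9/16.

9/16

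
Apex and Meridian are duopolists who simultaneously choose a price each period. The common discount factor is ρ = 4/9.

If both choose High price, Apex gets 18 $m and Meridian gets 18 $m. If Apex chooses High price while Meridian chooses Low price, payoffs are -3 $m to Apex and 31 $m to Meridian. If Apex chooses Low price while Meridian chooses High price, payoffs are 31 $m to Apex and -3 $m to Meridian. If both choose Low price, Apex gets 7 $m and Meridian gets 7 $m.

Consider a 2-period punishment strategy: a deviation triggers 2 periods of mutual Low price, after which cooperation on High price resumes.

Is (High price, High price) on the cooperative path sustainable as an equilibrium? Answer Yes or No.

No

Comparing payoff streams over the 3 periods until play realigns: cooperate → 18(1+ρ+…+ρ^2); deviate → 31 + 7(ρ+…+ρ^2).
Cooperation is sustained iff (18−7)(ρ+…+ρ^2) ≥ 31−18.
ρ+…+ρ^2 = 4/9·(1−(4/9)^2)/(1−4/9) = 0.6420, and (31−18)/(18−7) = 1.1818.
0.6420 < 1.1818, so cooperation is not sustainable.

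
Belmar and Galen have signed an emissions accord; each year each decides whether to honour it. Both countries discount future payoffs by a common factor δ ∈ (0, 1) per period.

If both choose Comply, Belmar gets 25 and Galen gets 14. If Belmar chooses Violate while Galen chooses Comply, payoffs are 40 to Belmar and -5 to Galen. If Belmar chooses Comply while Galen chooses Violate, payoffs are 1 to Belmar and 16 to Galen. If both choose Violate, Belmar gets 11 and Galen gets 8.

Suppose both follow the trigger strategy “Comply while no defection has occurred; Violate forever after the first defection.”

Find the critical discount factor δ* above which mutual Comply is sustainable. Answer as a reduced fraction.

15/29

For Belmar: deviation gain 40−25 = 15, per-period punishment loss 25−11 = 14. IC gives δ ≥ 15/29.
For Galen: gain 2, loss 6 per period, so δ ≥ 2/8 = 1/4.
The tighter constraint is Belmar's, so cooperation needs δ ≥ 15/29.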